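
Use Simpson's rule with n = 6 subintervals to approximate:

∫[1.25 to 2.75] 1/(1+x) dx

f(x) = 1/(1+x)
a = 1.25, b = 2.75, n = 6
h = (b - a)/n = 0.250000

Simpson's rule: (h/3)[f(x₀) + 4f(x₁) + 2f(x₂) + ... + f(xₙ)]

x_0 = 1.2500, f(x_0) = 0.444444, coefficient = 1
x_1 = 1.5000, f(x_1) = 0.400000, coefficient = 4
x_2 = 1.7500, f(x_2) = 0.363636, coefficient = 2
x_3 = 2.0000, f(x_3) = 0.333333, coefficient = 4
x_4 = 2.2500, f(x_4) = 0.307692, coefficient = 2
x_5 = 2.5000, f(x_5) = 0.285714, coefficient = 4
x_6 = 2.7500, f(x_6) = 0.266667, coefficient = 1

I ≈ (0.250000/3) × 6.129959 = 0.510830
Exact value: 0.510826
Error: 0.000004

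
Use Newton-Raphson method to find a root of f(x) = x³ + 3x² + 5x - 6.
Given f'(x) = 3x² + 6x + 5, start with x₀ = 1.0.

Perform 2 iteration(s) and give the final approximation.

f(x) = x³ + 3x² + 5x - 6
f'(x) = 3x² + 6x + 5
x₀ = 1.0

Newton-Raphson formula: x_{n+1} = x_n - f(x_n)/f'(x_n)

Iteration 1:
  f(1.000000) = 3.000000
  f'(1.000000) = 14.000000
  x_1 = 1.000000 - 3.000000/14.000000 = 0.785714
Iteration 2:
  f(0.785714) = 0.265671
  f'(0.785714) = 11.566327
  x_2 = 0.785714 - 0.265671/11.566327 = 0.762745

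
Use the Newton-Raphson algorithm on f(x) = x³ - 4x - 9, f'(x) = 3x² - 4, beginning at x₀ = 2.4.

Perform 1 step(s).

f(x) = x³ - 4x - 9
f'(x) = 3x² - 4
x₀ = 2.4

Newton-Raphson formula: x_{n+1} = x_n - f(x_n)/f'(x_n)

Iteration 1:
  f(2.400000) = -4.776000
  f'(2.400000) = 13.280000
  x_1 = 2.400000 - (-4.776000)/13.280000 = 2.759639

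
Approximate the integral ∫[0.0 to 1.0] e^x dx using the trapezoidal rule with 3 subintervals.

f(x) = e^x
a = 0.0, b = 1.0, n = 3
h = (b - a)/n = 0.333333

Trapezoidal rule: (h/2)[f(x₀) + 2f(x₁) + 2f(x₂) + ... + f(xₙ)]

x_0 = 0.0000, f(x_0) = 1.000000, coefficient = 1
x_1 = 0.3333, f(x_1) = 1.395612, coefficient = 2
x_2 = 0.6667, f(x_2) = 1.947734, coefficient = 2
x_3 = 1.0000, f(x_3) = 2.718282, coefficient = 1

I ≈ (0.333333/2) × 10.404975 = 1.734162
Exact value: 1.718282
Error: 0.015881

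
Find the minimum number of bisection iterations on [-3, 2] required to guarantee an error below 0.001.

We need (b-a)/2^n ≤ 0.001
(2 - (-3))/2^n ≤ 0.001
5/2^n ≤ 0.001
2^n ≥ 5000
n ≥ log₂(5000) = 12.29
n ≥ 13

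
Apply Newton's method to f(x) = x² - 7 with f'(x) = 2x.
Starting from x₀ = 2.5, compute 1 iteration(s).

f(x) = x² - 7
f'(x) = 2x
x₀ = 2.5

Newton-Raphson formula: x_{n+1} = x_n - f(x_n)/f'(x_n)

Iteration 1:
  f(2.500000) = -0.750000
  f'(2.500000) = 5.000000
  x_1 = 2.500000 - (-0.750000)/5.000000 = 2.650000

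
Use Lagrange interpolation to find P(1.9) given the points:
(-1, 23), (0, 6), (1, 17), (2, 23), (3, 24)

Lagrange interpolation formula:
P(x) = Σ yᵢ × Lᵢ(x)
where Lᵢ(x) = Π_{j≠i} (x - xⱼ)/(xᵢ - xⱼ)

L_0(1.9) = (1.9 - 0)/(-1 - 0) × (1.9 - 1)/(-1 - 1) × (1.9 - 2)/(-1 - 2) × (1.9 - 3)/(-1 - 3) = 0.007838
L_1(1.9) = (1.9 - (-1))/(0 - (-1)) × (1.9 - 1)/(0 - 1) × (1.9 - 2)/(0 - 2) × (1.9 - 3)/(0 - 3) = -0.047850
L_2(1.9) = (1.9 - (-1))/(1 - (-1)) × (1.9 - 0)/(1 - 0) × (1.9 - 2)/(1 - 2) × (1.9 - 3)/(1 - 3) = 0.151525
L_3(1.9) = (1.9 - (-1))/(2 - (-1)) × (1.9 - 0)/(2 - 0) × (1.9 - 1)/(2 - 1) × (1.9 - 3)/(2 - 3) = 0.909150
L_4(1.9) = (1.9 - (-1))/(3 - (-1)) × (1.9 - 0)/(3 - 0) × (1.9 - 1)/(3 - 1) × (1.9 - 2)/(3 - 2) = -0.020663

P(1.9) = 23×L_0(1.9) + 6×L_1(1.9) + 17×L_2(1.9) + 23×L_3(1.9) + 24×L_4(1.9)
P(1.9) = 22.883638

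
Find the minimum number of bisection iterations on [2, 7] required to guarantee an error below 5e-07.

We need (b-a)/2^n ≤ 5e-07
(7 - 2)/2^n ≤ 5e-07
5/2^n ≤ 5e-07
2^n ≥ 10000000
n ≥ log₂(10000000) = 23.25
n ≥ 24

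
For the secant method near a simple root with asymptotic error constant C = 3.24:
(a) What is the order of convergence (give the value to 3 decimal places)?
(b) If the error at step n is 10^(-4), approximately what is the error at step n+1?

(a) Secant method has superlinear convergence with order φ = (1+√5)/2 ≈ 1.618.
    This means |e_{n+1}| ≈ C|e_n|^1.618.

(b) With |e_n| = 10^(-4) and C = 3.24:
    |e_{n+1}| ≈ 3.24 × (10^(-4))^1.618 = 3.24 × 10^(-6.47)

(a) ≈ 1.618 (golden ratio); (b) |e_{n+1}| ≈ 1.092e-06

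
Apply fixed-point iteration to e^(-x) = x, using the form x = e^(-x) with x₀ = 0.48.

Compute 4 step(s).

Equation: e^(-x) = x
Fixed-point form: x = e^(-x)
x₀ = 0.48

x_1 = g(0.480000) = 0.618783
x_2 = g(0.618783) = 0.538599
x_3 = g(0.538599) = 0.583565
x_4 = g(0.583565) = 0.557906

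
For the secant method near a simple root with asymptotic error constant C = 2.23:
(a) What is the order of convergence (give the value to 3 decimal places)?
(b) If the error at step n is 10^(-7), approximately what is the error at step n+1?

(a) Secant method has superlinear convergence with order φ = (1+√5)/2 ≈ 1.618.
    This means |e_{n+1}| ≈ C|e_n|^1.618.

(b) With |e_n| = 10^(-7) and C = 2.23:
    |e_{n+1}| ≈ 2.23 × (10^(-7))^1.618 = 2.23 × 10^(-11.33)

(a) ≈ 1.618 (golden ratio); (b) |e_{n+1}| ≈ 1.052e-11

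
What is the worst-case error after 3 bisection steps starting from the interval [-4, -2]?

Bisection error bound: |error| ≤ (b-a)/2^n
|error| ≤ (-2 - (-4))/2^3 = 2/2^3
|error| ≤ 0.2500000000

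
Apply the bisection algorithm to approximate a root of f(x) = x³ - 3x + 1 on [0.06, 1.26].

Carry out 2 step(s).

f(x) = x³ - 3x + 1
Initial interval: [0.06, 1.26]

Iteration 1:
  c_1 = (0.060000 + 1.260000)/2 = 0.660000
  f(c_1) = f(0.660000) = -0.692504
  f(a) × f(c) < 0, new interval: [0.060000, 0.660000]
Iteration 2:
  c_2 = (0.060000 + 0.660000)/2 = 0.360000
  f(c_2) = f(0.360000) = -0.033344
  f(a) × f(c) < 0, new interval: [0.060000, 0.360000]

After 2 iteration(s), the approximation is c_2 = 0.360000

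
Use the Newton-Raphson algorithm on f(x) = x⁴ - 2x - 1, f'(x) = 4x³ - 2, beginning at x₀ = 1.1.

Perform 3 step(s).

f(x) = x⁴ - 2x - 1
f'(x) = 4x³ - 2
x₀ = 1.1

Newton-Raphson formula: x_{n+1} = x_n - f(x_n)/f'(x_n)

Iteration 1:
  f(1.100000) = -1.735900
  f'(1.100000) = 3.324000
  x_1 = 1.100000 - (-1.735900)/3.324000 = 1.622232
Iteration 2:
  f(1.622232) = 2.681051
  f'(1.622232) = 15.076509
  x_2 = 1.622232 - 2.681051/15.076509 = 1.444403
Iteration 3:
  f(1.444403) = 0.463837
  f'(1.444403) = 10.053820
  x_3 = 1.444403 - 0.463837/10.053820 = 1.398267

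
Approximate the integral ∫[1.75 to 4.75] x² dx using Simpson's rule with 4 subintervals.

f(x) = x²
a = 1.75, b = 4.75, n = 4
h = (b - a)/n = 0.750000

Simpson's rule: (h/3)[f(x₀) + 4f(x₁) + 2f(x₂) + ... + f(xₙ)]

x_0 = 1.7500, f(x_0) = 3.062500, coefficient = 1
x_1 = 2.5000, f(x_1) = 6.250000, coefficient = 4
x_2 = 3.2500, f(x_2) = 10.562500, coefficient = 2
x_3 = 4.0000, f(x_3) = 16.000000, coefficient = 4
x_4 = 4.7500, f(x_4) = 22.562500, coefficient = 1

I ≈ (0.750000/3) × 135.750000 = 33.937500
Exact value: 33.937500
Error: 0.000000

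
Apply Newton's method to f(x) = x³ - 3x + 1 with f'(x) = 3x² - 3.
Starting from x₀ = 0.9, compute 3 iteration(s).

f(x) = x³ - 3x + 1
f'(x) = 3x² - 3
x₀ = 0.9

Newton-Raphson formula: x_{n+1} = x_n - f(x_n)/f'(x_n)

Iteration 1:
  f(0.900000) = -0.971000
  f'(0.900000) = -0.570000
  x_1 = 0.900000 - (-0.971000)/(-0.570000) = -0.803509
Iteration 2:
  f(-0.803509) = 2.891760
  f'(-0.803509) = -1.063121
  x_2 = -0.803509 - 2.891760/(-1.063121) = 1.916558
Iteration 3:
  f(1.916558) = 2.290216
  f'(1.916558) = 8.019582
  x_3 = 1.916558 - 2.290216/8.019582 = 1.630980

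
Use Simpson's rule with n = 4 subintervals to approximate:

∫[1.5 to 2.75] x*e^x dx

f(x) = x*e^x
a = 1.5, b = 2.75, n = 4
h = (b - a)/n = 0.312500

Simpson's rule: (h/3)[f(x₀) + 4f(x₁) + 2f(x₂) + ... + f(xₙ)]

x_0 = 1.5000, f(x_0) = 6.722534, coefficient = 1
x_1 = 1.8125, f(x_1) = 11.102909, coefficient = 4
x_2 = 2.1250, f(x_2) = 17.792407, coefficient = 2
x_3 = 2.4375, f(x_3) = 27.895710, coefficient = 4
x_4 = 2.7500, f(x_4) = 43.017238, coefficient = 1

I ≈ (0.312500/3) × 241.319061 = 25.137402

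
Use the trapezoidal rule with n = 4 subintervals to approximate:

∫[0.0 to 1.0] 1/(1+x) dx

f(x) = 1/(1+x)
a = 0.0, b = 1.0, n = 4
h = (b - a)/n = 0.250000

Trapezoidal rule: (h/2)[f(x₀) + 2f(x₁) + 2f(x₂) + ... + f(xₙ)]

x_0 = 0.0000, f(x_0) = 1.000000, coefficient = 1
x_1 = 0.2500, f(x_1) = 0.800000, coefficient = 2
x_2 = 0.5000, f(x_2) = 0.666667, coefficient = 2
x_3 = 0.7500, f(x_3) = 0.571429, coefficient = 2
x_4 = 1.0000, f(x_4) = 0.500000, coefficient = 1

I ≈ (0.250000/2) × 5.576190 = 0.697024
Exact value: 0.693147
Error: 0.003877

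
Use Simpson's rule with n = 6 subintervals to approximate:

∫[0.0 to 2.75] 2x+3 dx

f(x) = 2x+3
a = 0.0, b = 2.75, n = 6
h = (b - a)/n = 0.458333

Simpson's rule: (h/3)[f(x₀) + 4f(x₁) + 2f(x₂) + ... + f(xₙ)]

x_0 = 0.0000, f(x_0) = 3.000000, coefficient = 1
x_1 = 0.4583, f(x_1) = 3.916667, coefficient = 4
x_2 = 0.9167, f(x_2) = 4.833333, coefficient = 2
x_3 = 1.3750, f(x_3) = 5.750000, coefficient = 4
x_4 = 1.8333, f(x_4) = 6.666667, coefficient = 2
x_5 = 2.2917, f(x_5) = 7.583333, coefficient = 4
x_6 = 2.7500, f(x_6) = 8.500000, coefficient = 1

I ≈ (0.458333/3) × 103.500000 = 15.812500
Exact value: 15.812500
Error: 0.000000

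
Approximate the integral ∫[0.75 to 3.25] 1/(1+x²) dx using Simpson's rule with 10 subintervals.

f(x) = 1/(1+x²)
a = 0.75, b = 3.25, n = 10
h = (b - a)/n = 0.250000

Simpson's rule: (h/3)[f(x₀) + 4f(x₁) + 2f(x₂) + ... + f(xₙ)]

x_0 = 0.7500, f(x_0) = 0.640000, coefficient = 1
x_1 = 1.0000, f(x_1) = 0.500000, coefficient = 4
x_2 = 1.2500, f(x_2) = 0.390244, coefficient = 2
x_3 = 1.5000, f(x_3) = 0.307692, coefficient = 4
x_4 = 1.7500, f(x_4) = 0.246154, coefficient = 2
x_5 = 2.0000, f(x_5) = 0.200000, coefficient = 4
x_6 = 2.2500, f(x_6) = 0.164948, coefficient = 2
x_7 = 2.5000, f(x_7) = 0.137931, coefficient = 4
x_8 = 2.7500, f(x_8) = 0.116788, coefficient = 2
x_9 = 3.0000, f(x_9) = 0.100000, coefficient = 4
x_10 = 3.2500, f(x_10) = 0.086486, coefficient = 1

I ≈ (0.250000/3) × 7.545249 = 0.628771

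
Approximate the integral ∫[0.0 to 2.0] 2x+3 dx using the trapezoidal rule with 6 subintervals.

f(x) = 2x+3
a = 0.0, b = 2.0, n = 6
h = (b - a)/n = 0.333333

Trapezoidal rule: (h/2)[f(x₀) + 2f(x₁) + 2f(x₂) + ... + f(xₙ)]

x_0 = 0.0000, f(x_0) = 3.000000, coefficient = 1
x_1 = 0.3333, f(x_1) = 3.666667, coefficient = 2
x_2 = 0.6667, f(x_2) = 4.333333, coefficient = 2
x_3 = 1.0000, f(x_3) = 5.000000, coefficient = 2
x_4 = 1.3333, f(x_4) = 5.666667, coefficient = 2
x_5 = 1.6667, f(x_5) = 6.333333, coefficient = 2
x_6 = 2.0000, f(x_6) = 7.000000, coefficient = 1

I ≈ (0.333333/2) × 60.000000 = 10.000000
Exact value: 10.000000
Error: 0.000000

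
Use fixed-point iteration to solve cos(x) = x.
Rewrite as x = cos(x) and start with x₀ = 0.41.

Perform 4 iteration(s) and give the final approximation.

Equation: cos(x) = x
Fixed-point form: x = cos(x)
x₀ = 0.41

x_1 = g(0.410000) = 0.917121
x_2 = g(0.917121) = 0.608108
x_3 = g(0.608108) = 0.820730
x_4 = g(0.820730) = 0.681687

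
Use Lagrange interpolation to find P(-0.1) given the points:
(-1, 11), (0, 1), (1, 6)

Lagrange interpolation formula:
P(x) = Σ yᵢ × Lᵢ(x)
where Lᵢ(x) = Π_{j≠i} (x - xⱼ)/(xᵢ - xⱼ)

L_0(-0.1) = (-0.1 - 0)/(-1 - 0) × (-0.1 - 1)/(-1 - 1) = 0.055000
L_1(-0.1) = (-0.1 - (-1))/(0 - (-1)) × (-0.1 - 1)/(0 - 1) = 0.990000
L_2(-0.1) = (-0.1 - (-1))/(1 - (-1)) × (-0.1 - 0)/(1 - 0) = -0.045000

P(-0.1) = 11×L_0(-0.1) + 1×L_1(-0.1) + 6×L_2(-0.1)
P(-0.1) = 1.325000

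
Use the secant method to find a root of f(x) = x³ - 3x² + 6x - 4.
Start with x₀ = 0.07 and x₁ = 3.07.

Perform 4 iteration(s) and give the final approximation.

f(x) = x³ - 3x² + 6x - 4
x₀ = 0.07, x₁ = 3.07

Secant formula: x_{n+1} = x_n - f(x_n)(x_n - x_{n-1})/(f(x_n) - f(x_{n-1}))

Iteration 1:
  f(0.070000) = -3.594357
  f(3.070000) = 15.079743
  x_2 = 3.070000 - 15.079743×(3.070000 - 0.070000)/(15.079743 - (-3.594357))
       = 0.647435
Iteration 2:
  f(3.070000) = 15.079743
  f(0.647435) = -1.101521
  x_3 = 0.647435 - (-1.101521)×(0.647435 - 3.070000)/(-1.101521 - 15.079743)
       = 0.812348
Iteration 3:
  f(0.647435) = -1.101521
  f(0.812348) = -0.569564
  x_4 = 0.812348 - (-0.569564)×(0.812348 - 0.647435)/(-0.569564 - (-1.101521))
       = 0.988920
Iteration 4:
  f(0.812348) = -0.569564
  f(0.988920) = -0.033241
  x_5 = 0.988920 - (-0.033241)×(0.988920 - 0.812348)/(-0.033241 - (-0.569564))
       = 0.999864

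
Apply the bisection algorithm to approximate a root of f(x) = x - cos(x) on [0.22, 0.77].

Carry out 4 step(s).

f(x) = x - cos(x)
Initial interval: [0.22, 0.77]

Iteration 1:
  c_1 = (0.220000 + 0.770000)/2 = 0.495000
  f(c_1) = f(0.495000) = -0.384969
  f(a) × f(c) ≥ 0, new interval: [0.495000, 0.770000]
Iteration 2:
  c_2 = (0.495000 + 0.770000)/2 = 0.632500
  f(c_2) = f(0.632500) = -0.174052
  f(a) × f(c) ≥ 0, new interval: [0.632500, 0.770000]
Iteration 3:
  c_3 = (0.632500 + 0.770000)/2 = 0.701250
  f(c_3) = f(0.701250) = -0.062786
  f(a) × f(c) ≥ 0, new interval: [0.701250, 0.770000]
Iteration 4:
  c_4 = (0.701250 + 0.770000)/2 = 0.735625
  f(c_4) = f(0.735625) = -0.005786
  f(a) × f(c) ≥ 0, new interval: [0.735625, 0.770000]

After 4 iteration(s), the approximation is c_4 = 0.735625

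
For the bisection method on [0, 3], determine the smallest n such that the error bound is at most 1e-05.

We need (b-a)/2^n ≤ 1e-05
(3 - 0)/2^n ≤ 1e-05
3/2^n ≤ 1e-05
2^n ≥ 300000
n ≥ log₂(300000) = 18.19
n ≥ 19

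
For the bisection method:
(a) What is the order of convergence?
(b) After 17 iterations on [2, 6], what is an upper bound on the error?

(a) Bisection has linear (order 1) convergence; the error is halved each step.

(b) Error bound = (b-a)/2^n = (6 - 2)/2^{17}
    = 4/2^{17}

(a) 1 (linear); (b) error ≤ 3.05e-05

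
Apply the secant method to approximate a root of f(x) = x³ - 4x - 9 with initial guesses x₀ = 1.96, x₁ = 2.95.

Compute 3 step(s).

f(x) = x³ - 4x - 9
x₀ = 1.96, x₁ = 2.95

Secant formula: x_{n+1} = x_n - f(x_n)(x_n - x_{n-1})/(f(x_n) - f(x_{n-1}))

Iteration 1:
  f(1.960000) = -9.310464
  f(2.950000) = 4.872375
  x_2 = 2.950000 - 4.872375×(2.950000 - 1.960000)/(4.872375 - (-9.310464))
       = 2.609895
Iteration 2:
  f(2.950000) = 4.872375
  f(2.609895) = -1.662141
  x_3 = 2.609895 - (-1.662141)×(2.609895 - 2.950000)/(-1.662141 - 4.872375)
       = 2.696405
Iteration 3:
  f(2.609895) = -1.662141
  f(2.696405) = -0.181131
  x_4 = 2.696405 - (-0.181131)×(2.696405 - 2.609895)/(-0.181131 - (-1.662141))
       = 2.706986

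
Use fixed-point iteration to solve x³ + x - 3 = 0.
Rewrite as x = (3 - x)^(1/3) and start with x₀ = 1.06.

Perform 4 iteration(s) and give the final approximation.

Equation: x³ + x - 3 = 0
Fixed-point form: x = (3 - x)^(1/3)
x₀ = 1.06

x_1 = g(1.060000) = 1.247194
x_2 = g(1.247194) = 1.205715
x_3 = g(1.205715) = 1.215152
x_4 = g(1.215152) = 1.213018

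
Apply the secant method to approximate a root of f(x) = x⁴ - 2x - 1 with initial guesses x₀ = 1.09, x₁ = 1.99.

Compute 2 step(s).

f(x) = x⁴ - 2x - 1
x₀ = 1.09, x₁ = 1.99

Secant formula: x_{n+1} = x_n - f(x_n)(x_n - x_{n-1})/(f(x_n) - f(x_{n-1}))

Iteration 1:
  f(1.090000) = -1.768418
  f(1.990000) = 10.702392
  x_2 = 1.990000 - 10.702392×(1.990000 - 1.090000)/(10.702392 - (-1.768418))
       = 1.217624
Iteration 2:
  f(1.990000) = 10.702392
  f(1.217624) = -1.237120
  x_3 = 1.217624 - (-1.237120)×(1.217624 - 1.990000)/(-1.237120 - 10.702392)
       = 1.297654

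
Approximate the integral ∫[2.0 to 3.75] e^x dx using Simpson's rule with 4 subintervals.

f(x) = e^x
a = 2.0, b = 3.75, n = 4
h = (b - a)/n = 0.437500

Simpson's rule: (h/3)[f(x₀) + 4f(x₁) + 2f(x₂) + ... + f(xₙ)]

x_0 = 2.0000, f(x_0) = 7.389056, coefficient = 1
x_1 = 2.4375, f(x_1) = 11.444394, coefficient = 4
x_2 = 2.8750, f(x_2) = 17.725424, coefficient = 2
x_3 = 3.3125, f(x_3) = 27.453674, coefficient = 4
x_4 = 3.7500, f(x_4) = 42.521082, coefficient = 1

I ≈ (0.437500/3) × 240.953258 = 35.139017
Exact value: 35.132026
Error: 0.006991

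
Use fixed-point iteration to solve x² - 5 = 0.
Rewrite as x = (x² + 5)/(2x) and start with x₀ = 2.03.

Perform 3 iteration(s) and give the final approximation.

Equation: x² - 5 = 0
Fixed-point form: x = (x² + 5)/(2x)
x₀ = 2.03

x_1 = g(2.030000) = 2.246527
x_2 = g(2.246527) = 2.236092
x_3 = g(2.236092) = 2.236068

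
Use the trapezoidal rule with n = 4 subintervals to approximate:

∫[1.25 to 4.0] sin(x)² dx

f(x) = sin(x)²
a = 1.25, b = 4.0, n = 4
h = (b - a)/n = 0.687500

Trapezoidal rule: (h/2)[f(x₀) + 2f(x₁) + 2f(x₂) + ... + f(xₙ)]

x_0 = 1.2500, f(x_0) = 0.900572, coefficient = 1
x_1 = 1.9375, f(x_1) = 0.871449, coefficient = 2
x_2 = 2.6250, f(x_2) = 0.243957, coefficient = 2
x_3 = 3.3125, f(x_3) = 0.028926, coefficient = 2
x_4 = 4.0000, f(x_4) = 0.572750, coefficient = 1

I ≈ (0.687500/2) × 3.761986 = 1.293183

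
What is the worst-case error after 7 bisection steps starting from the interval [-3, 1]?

Bisection error bound: |error| ≤ (b-a)/2^n
|error| ≤ (1 - (-3))/2^7 = 4/2^7
|error| ≤ 0.0312500000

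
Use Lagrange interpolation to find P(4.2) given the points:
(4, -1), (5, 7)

Lagrange interpolation formula:
P(x) = Σ yᵢ × Lᵢ(x)
where Lᵢ(x) = Π_{j≠i} (x - xⱼ)/(xᵢ - xⱼ)

L_0(4.2) = (4.2 - 5)/(4 - 5) = 0.800000
L_1(4.2) = (4.2 - 4)/(5 - 4) = 0.200000

P(4.2) = (-1)×L_0(4.2) + 7×L_1(4.2)
P(4.2) = 0.600000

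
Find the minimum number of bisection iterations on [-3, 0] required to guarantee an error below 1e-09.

We need (b-a)/2^n ≤ 1e-09
(0 - (-3))/2^n ≤ 1e-09
3/2^n ≤ 1e-09
2^n ≥ 3000000000
n ≥ log₂(3000000000) = 31.48
n ≥ 32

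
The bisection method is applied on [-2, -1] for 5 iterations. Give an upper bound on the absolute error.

Bisection error bound: |error| ≤ (b-a)/2^n
|error| ≤ (-1 - (-2))/2^5 = 1/2^5
|error| ≤ 0.0312500000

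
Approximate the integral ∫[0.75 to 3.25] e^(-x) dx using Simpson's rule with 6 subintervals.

f(x) = e^(-x)
a = 0.75, b = 3.25, n = 6
h = (b - a)/n = 0.416667

Simpson's rule: (h/3)[f(x₀) + 4f(x₁) + 2f(x₂) + ... + f(xₙ)]

x_0 = 0.7500, f(x_0) = 0.472367, coefficient = 1
x_1 = 1.1667, f(x_1) = 0.311403, coefficient = 4
x_2 = 1.5833, f(x_2) = 0.205290, coefficient = 2
x_3 = 2.0000, f(x_3) = 0.135335, coefficient = 4
x_4 = 2.4167, f(x_4) = 0.089219, coefficient = 2
x_5 = 2.8333, f(x_5) = 0.058816, coefficient = 4
x_6 = 3.2500, f(x_6) = 0.038774, coefficient = 1

I ≈ (0.416667/3) × 3.122377 = 0.433663
Exact value: 0.433592
Error: 0.000071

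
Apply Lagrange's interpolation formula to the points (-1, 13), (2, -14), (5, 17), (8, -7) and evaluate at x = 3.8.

Lagrange interpolation formula:
P(x) = Σ yᵢ × Lᵢ(x)
where Lᵢ(x) = Π_{j≠i} (x - xⱼ)/(xᵢ - xⱼ)

L_0(3.8) = (3.8 - 2)/(-1 - 2) × (3.8 - 5)/(-1 - 5) × (3.8 - 8)/(-1 - 8) = -0.056000
L_1(3.8) = (3.8 - (-1))/(2 - (-1)) × (3.8 - 5)/(2 - 5) × (3.8 - 8)/(2 - 8) = 0.448000
L_2(3.8) = (3.8 - (-1))/(5 - (-1)) × (3.8 - 2)/(5 - 2) × (3.8 - 8)/(5 - 8) = 0.672000
L_3(3.8) = (3.8 - (-1))/(8 - (-1)) × (3.8 - 2)/(8 - 2) × (3.8 - 5)/(8 - 5) = -0.064000

P(3.8) = 13×L_0(3.8) + (-14)×L_1(3.8) + 17×L_2(3.8) + (-7)×L_3(3.8)
P(3.8) = 4.872000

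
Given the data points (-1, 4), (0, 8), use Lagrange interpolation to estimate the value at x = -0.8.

Lagrange interpolation formula:
P(x) = Σ yᵢ × Lᵢ(x)
where Lᵢ(x) = Π_{j≠i} (x - xⱼ)/(xᵢ - xⱼ)

L_0(-0.8) = (-0.8 - 0)/(-1 - 0) = 0.800000
L_1(-0.8) = (-0.8 - (-1))/(0 - (-1)) = 0.200000

P(-0.8) = 4×L_0(-0.8) + 8×L_1(-0.8)
P(-0.8) = 4.800000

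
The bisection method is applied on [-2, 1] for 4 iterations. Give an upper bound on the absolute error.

Bisection error bound: |error| ≤ (b-a)/2^n
|error| ≤ (1 - (-2))/2^4 = 3/2^4
|error| ≤ 0.1875000000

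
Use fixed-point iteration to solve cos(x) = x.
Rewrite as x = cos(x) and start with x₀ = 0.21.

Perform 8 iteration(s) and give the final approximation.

Equation: cos(x) = x
Fixed-point form: x = cos(x)
x₀ = 0.21

x_1 = g(0.210000) = 0.978031
x_2 = g(0.978031) = 0.558657
x_3 = g(0.558657) = 0.847968
x_4 = g(0.847968) = 0.661509
x_5 = g(0.661509) = 0.789066
x_6 = g(0.789066) = 0.704508
x_7 = g(0.704508) = 0.761930
x_8 = g(0.761930) = 0.723505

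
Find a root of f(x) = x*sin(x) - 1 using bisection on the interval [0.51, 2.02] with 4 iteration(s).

f(x) = x*sin(x) - 1
Initial interval: [0.51, 2.02]

Iteration 1:
  c_1 = (0.510000 + 2.020000)/2 = 1.265000
  f(c_1) = f(1.265000) = 0.206314
  f(a) × f(c) < 0, new interval: [0.510000, 1.265000]
Iteration 2:
  c_2 = (0.510000 + 1.265000)/2 = 0.887500
  f(c_2) = f(0.887500) = -0.311747
  f(a) × f(c) ≥ 0, new interval: [0.887500, 1.265000]
Iteration 3:
  c_3 = (0.887500 + 1.265000)/2 = 1.076250
  f(c_3) = f(1.076250) = -0.052702
  f(a) × f(c) ≥ 0, new interval: [1.076250, 1.265000]
Iteration 4:
  c_4 = (1.076250 + 1.265000)/2 = 1.170625
  f(c_4) = f(1.170625) = 0.078139
  f(a) × f(c) < 0, new interval: [1.076250, 1.170625]

After 4 iteration(s), the approximation is c_4 = 1.170625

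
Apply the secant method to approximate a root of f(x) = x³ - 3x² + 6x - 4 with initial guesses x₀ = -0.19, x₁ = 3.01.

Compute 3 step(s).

f(x) = x³ - 3x² + 6x - 4
x₀ = -0.19, x₁ = 3.01

Secant formula: x_{n+1} = x_n - f(x_n)(x_n - x_{n-1})/(f(x_n) - f(x_{n-1}))

Iteration 1:
  f(-0.190000) = -5.255159
  f(3.010000) = 14.150601
  x_2 = 3.010000 - 14.150601×(3.010000 - (-0.190000))/(14.150601 - (-5.255159))
       = 0.676573
Iteration 2:
  f(3.010000) = 14.150601
  f(0.676573) = -1.004113
  x_3 = 0.676573 - (-1.004113)×(0.676573 - 3.010000)/(-1.004113 - 14.150601)
       = 0.831180
Iteration 3:
  f(0.676573) = -1.004113
  f(0.831180) = -0.511271
  x_4 = 0.831180 - (-0.511271)×(0.831180 - 0.676573)/(-0.511271 - (-1.004113))
       = 0.991569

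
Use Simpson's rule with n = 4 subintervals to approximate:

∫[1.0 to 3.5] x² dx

f(x) = x²
a = 1.0, b = 3.5, n = 4
h = (b - a)/n = 0.625000

Simpson's rule: (h/3)[f(x₀) + 4f(x₁) + 2f(x₂) + ... + f(xₙ)]

x_0 = 1.0000, f(x_0) = 1.000000, coefficient = 1
x_1 = 1.6250, f(x_1) = 2.640625, coefficient = 4
x_2 = 2.2500, f(x_2) = 5.062500, coefficient = 2
x_3 = 2.8750, f(x_3) = 8.265625, coefficient = 4
x_4 = 3.5000, f(x_4) = 12.250000, coefficient = 1

I ≈ (0.625000/3) × 67.000000 = 13.958333
Exact value: 13.958333
Error: 0.000000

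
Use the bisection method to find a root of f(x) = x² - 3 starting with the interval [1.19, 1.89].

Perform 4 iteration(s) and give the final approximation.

f(x) = x² - 3
Initial interval: [1.19, 1.89]

Iteration 1:
  c_1 = (1.190000 + 1.890000)/2 = 1.540000
  f(c_1) = f(1.540000) = -0.628400
  f(a) × f(c) ≥ 0, new interval: [1.540000, 1.890000]
Iteration 2:
  c_2 = (1.540000 + 1.890000)/2 = 1.715000
  f(c_2) = f(1.715000) = -0.058775
  f(a) × f(c) ≥ 0, new interval: [1.715000, 1.890000]
Iteration 3:
  c_3 = (1.715000 + 1.890000)/2 = 1.802500
  f(c_3) = f(1.802500) = 0.249006
  f(a) × f(c) < 0, new interval: [1.715000, 1.802500]
Iteration 4:
  c_4 = (1.715000 + 1.802500)/2 = 1.758750
  f(c_4) = f(1.758750) = 0.093202
  f(a) × f(c) < 0, new interval: [1.715000, 1.758750]

After 4 iteration(s), the approximation is c_4 = 1.758750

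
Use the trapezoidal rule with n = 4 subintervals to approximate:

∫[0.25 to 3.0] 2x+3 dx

f(x) = 2x+3
a = 0.25, b = 3.0, n = 4
h = (b - a)/n = 0.687500

Trapezoidal rule: (h/2)[f(x₀) + 2f(x₁) + 2f(x₂) + ... + f(xₙ)]

x_0 = 0.2500, f(x_0) = 3.500000, coefficient = 1
x_1 = 0.9375, f(x_1) = 4.875000, coefficient = 2
x_2 = 1.6250, f(x_2) = 6.250000, coefficient = 2
x_3 = 2.3125, f(x_3) = 7.625000, coefficient = 2
x_4 = 3.0000, f(x_4) = 9.000000, coefficient = 1

I ≈ (0.687500/2) × 50.000000 = 17.187500
Exact value: 17.187500
Error: 0.000000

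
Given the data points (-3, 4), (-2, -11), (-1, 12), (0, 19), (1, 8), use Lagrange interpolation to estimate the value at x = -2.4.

Lagrange interpolation formula:
P(x) = Σ yᵢ × Lᵢ(x)
where Lᵢ(x) = Π_{j≠i} (x - xⱼ)/(xᵢ - xⱼ)

L_0(-2.4) = (-2.4 - (-2))/(-3 - (-2)) × (-2.4 - (-1))/(-3 - (-1)) × (-2.4 - 0)/(-3 - 0) × (-2.4 - 1)/(-3 - 1) = 0.190400
L_1(-2.4) = (-2.4 - (-3))/(-2 - (-3)) × (-2.4 - (-1))/(-2 - (-1)) × (-2.4 - 0)/(-2 - 0) × (-2.4 - 1)/(-2 - 1) = 1.142400
L_2(-2.4) = (-2.4 - (-3))/(-1 - (-3)) × (-2.4 - (-2))/(-1 - (-2)) × (-2.4 - 0)/(-1 - 0) × (-2.4 - 1)/(-1 - 1) = -0.489600
L_3(-2.4) = (-2.4 - (-3))/(0 - (-3)) × (-2.4 - (-2))/(0 - (-2)) × (-2.4 - (-1))/(0 - (-1)) × (-2.4 - 1)/(0 - 1) = 0.190400
L_4(-2.4) = (-2.4 - (-3))/(1 - (-3)) × (-2.4 - (-2))/(1 - (-2)) × (-2.4 - (-1))/(1 - (-1)) × (-2.4 - 0)/(1 - 0) = -0.033600

P(-2.4) = 4×L_0(-2.4) + (-11)×L_1(-2.4) + 12×L_2(-2.4) + 19×L_3(-2.4) + 8×L_4(-2.4)
P(-2.4) = -14.331200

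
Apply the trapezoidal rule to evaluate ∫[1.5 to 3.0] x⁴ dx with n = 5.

f(x) = x⁴
a = 1.5, b = 3.0, n = 5
h = (b - a)/n = 0.300000

Trapezoidal rule: (h/2)[f(x₀) + 2f(x₁) + 2f(x₂) + ... + f(xₙ)]

x_0 = 1.5000, f(x_0) = 5.062500, coefficient = 1
x_1 = 1.8000, f(x_1) = 10.497600, coefficient = 2
x_2 = 2.1000, f(x_2) = 19.448100, coefficient = 2
x_3 = 2.4000, f(x_3) = 33.177600, coefficient = 2
x_4 = 2.7000, f(x_4) = 53.144100, coefficient = 2
x_5 = 3.0000, f(x_5) = 81.000000, coefficient = 1

I ≈ (0.300000/2) × 318.597300 = 47.789595
Exact value: 47.081250
Error: 0.708345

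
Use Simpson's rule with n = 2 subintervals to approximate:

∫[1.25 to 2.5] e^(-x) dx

f(x) = e^(-x)
a = 1.25, b = 2.5, n = 2
h = (b - a)/n = 0.625000

Simpson's rule: (h/3)[f(x₀) + 4f(x₁) + 2f(x₂) + ... + f(xₙ)]

x_0 = 1.2500, f(x_0) = 0.286505, coefficient = 1
x_1 = 1.8750, f(x_1) = 0.153355, coefficient = 4
x_2 = 2.5000, f(x_2) = 0.082085, coefficient = 1

I ≈ (0.625000/3) × 0.982010 = 0.204585
Exact value: 0.204420
Error: 0.000166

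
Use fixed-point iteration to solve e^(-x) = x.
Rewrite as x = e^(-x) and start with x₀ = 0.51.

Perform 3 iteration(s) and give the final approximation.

Equation: e^(-x) = x
Fixed-point form: x = e^(-x)
x₀ = 0.51

x_1 = g(0.510000) = 0.600496
x_2 = g(0.600496) = 0.548540
x_3 = g(0.548540) = 0.577793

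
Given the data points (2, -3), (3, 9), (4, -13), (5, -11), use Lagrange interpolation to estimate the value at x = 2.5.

Lagrange interpolation formula:
P(x) = Σ yᵢ × Lᵢ(x)
where Lᵢ(x) = Π_{j≠i} (x - xⱼ)/(xᵢ - xⱼ)

L_0(2.5) = (2.5 - 3)/(2 - 3) × (2.5 - 4)/(2 - 4) × (2.5 - 5)/(2 - 5) = 0.312500
L_1(2.5) = (2.5 - 2)/(3 - 2) × (2.5 - 4)/(3 - 4) × (2.5 - 5)/(3 - 5) = 0.937500
L_2(2.5) = (2.5 - 2)/(4 - 2) × (2.5 - 3)/(4 - 3) × (2.5 - 5)/(4 - 5) = -0.312500
L_3(2.5) = (2.5 - 2)/(5 - 2) × (2.5 - 3)/(5 - 3) × (2.5 - 4)/(5 - 4) = 0.062500

P(2.5) = (-3)×L_0(2.5) + 9×L_1(2.5) + (-13)×L_2(2.5) + (-11)×L_3(2.5)
P(2.5) = 10.875000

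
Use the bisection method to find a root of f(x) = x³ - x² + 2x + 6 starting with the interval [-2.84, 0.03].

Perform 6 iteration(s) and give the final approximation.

f(x) = x³ - x² + 2x + 6
Initial interval: [-2.84, 0.03]

Iteration 1:
  c_1 = (-2.840000 + 0.030000)/2 = -1.405000
  f(c_1) = f(-1.405000) = -1.557530
  f(a) × f(c) ≥ 0, new interval: [-1.405000, 0.030000]
Iteration 2:
  c_2 = (-1.405000 + 0.030000)/2 = -0.687500
  f(c_2) = f(-0.687500) = 3.827393
  f(a) × f(c) < 0, new interval: [-1.405000, -0.687500]
Iteration 3:
  c_3 = (-1.405000 + (-0.687500))/2 = -1.046250
  f(c_3) = f(-1.046250) = 1.667595
  f(a) × f(c) < 0, new interval: [-1.405000, -1.046250]
Iteration 4:
  c_4 = (-1.405000 + (-1.046250))/2 = -1.225625
  f(c_4) = f(-1.225625) = 0.205513
  f(a) × f(c) < 0, new interval: [-1.405000, -1.225625]
Iteration 5:
  c_5 = (-1.405000 + (-1.225625))/2 = -1.315313
  f(c_5) = f(-1.315313) = -0.636224
  f(a) × f(c) ≥ 0, new interval: [-1.315313, -1.225625]
Iteration 6:
  c_6 = (-1.315313 + (-1.225625))/2 = -1.270469
  f(c_6) = f(-1.270469) = -0.205680
  f(a) × f(c) ≥ 0, new interval: [-1.270469, -1.225625]

After 6 iteration(s), the approximation is c_6 = -1.270469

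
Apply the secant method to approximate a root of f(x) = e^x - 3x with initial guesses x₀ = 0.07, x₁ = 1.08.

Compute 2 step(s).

f(x) = e^x - 3x
x₀ = 0.07, x₁ = 1.08

Secant formula: x_{n+1} = x_n - f(x_n)(x_n - x_{n-1})/(f(x_n) - f(x_{n-1}))

Iteration 1:
  f(0.070000) = 0.862508
  f(1.080000) = -0.295320
  x_2 = 1.080000 - (-0.295320)×(1.080000 - 0.070000)/(-0.295320 - 0.862508)
       = 0.822385
Iteration 2:
  f(1.080000) = -0.295320
  f(0.822385) = -0.191234
  x_3 = 0.822385 - (-0.191234)×(0.822385 - 1.080000)/(-0.191234 - (-0.295320))
       = 0.349081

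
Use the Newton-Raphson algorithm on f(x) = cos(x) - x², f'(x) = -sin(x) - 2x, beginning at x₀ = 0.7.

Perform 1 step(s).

f(x) = cos(x) - x²
f'(x) = -sin(x) - 2x
x₀ = 0.7

Newton-Raphson formula: x_{n+1} = x_n - f(x_n)/f'(x_n)

Iteration 1:
  f(0.700000) = 0.274842
  f'(0.700000) = -2.044218
  x_1 = 0.700000 - 0.274842/(-2.044218) = 0.834449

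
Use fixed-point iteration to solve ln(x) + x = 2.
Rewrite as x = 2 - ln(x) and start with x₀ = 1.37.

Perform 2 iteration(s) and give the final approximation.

Equation: ln(x) + x = 2
Fixed-point form: x = 2 - ln(x)
x₀ = 1.37

x_1 = g(1.370000) = 1.685189
x_2 = g(1.685189) = 1.478122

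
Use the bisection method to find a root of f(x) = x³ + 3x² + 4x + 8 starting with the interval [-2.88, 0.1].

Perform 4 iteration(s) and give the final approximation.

f(x) = x³ + 3x² + 4x + 8
Initial interval: [-2.88, 0.1]

Iteration 1:
  c_1 = (-2.880000 + 0.100000)/2 = -1.390000
  f(c_1) = f(-1.390000) = 5.550681
  f(a) × f(c) < 0, new interval: [-2.880000, -1.390000]
Iteration 2:
  c_2 = (-2.880000 + (-1.390000))/2 = -2.135000
  f(c_2) = f(-2.135000) = 3.402865
  f(a) × f(c) < 0, new interval: [-2.880000, -2.135000]
Iteration 3:
  c_3 = (-2.880000 + (-2.135000))/2 = -2.507500
  f(c_3) = f(-2.507500) = 1.066621
  f(a) × f(c) < 0, new interval: [-2.880000, -2.507500]
Iteration 4:
  c_4 = (-2.880000 + (-2.507500))/2 = -2.693750
  f(c_4) = f(-2.693750) = -0.552761
  f(a) × f(c) ≥ 0, new interval: [-2.693750, -2.507500]

After 4 iteration(s), the approximation is c_4 = -2.693750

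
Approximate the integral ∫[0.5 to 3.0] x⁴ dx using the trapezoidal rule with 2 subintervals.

f(x) = x⁴
a = 0.5, b = 3.0, n = 2
h = (b - a)/n = 1.250000

Trapezoidal rule: (h/2)[f(x₀) + 2f(x₁) + 2f(x₂) + ... + f(xₙ)]

x_0 = 0.5000, f(x_0) = 0.062500, coefficient = 1
x_1 = 1.7500, f(x_1) = 9.378906, coefficient = 2
x_2 = 3.0000, f(x_2) = 81.000000, coefficient = 1

I ≈ (1.250000/2) × 99.820312 = 62.387695
Exact value: 48.593750
Error: 13.793945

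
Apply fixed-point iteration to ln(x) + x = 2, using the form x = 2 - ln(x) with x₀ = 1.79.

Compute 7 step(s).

Equation: ln(x) + x = 2
Fixed-point form: x = 2 - ln(x)
x₀ = 1.79

x_1 = g(1.790000) = 1.417784
x_2 = g(1.417784) = 1.650905
x_3 = g(1.650905) = 1.498677
x_4 = g(1.498677) = 1.595418
x_5 = g(1.595418) = 1.532865
x_6 = g(1.532865) = 1.572862
x_7 = g(1.572862) = 1.547103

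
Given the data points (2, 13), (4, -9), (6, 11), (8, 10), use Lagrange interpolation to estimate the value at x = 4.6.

Lagrange interpolation formula:
P(x) = Σ yᵢ × Lᵢ(x)
where Lᵢ(x) = Π_{j≠i} (x - xⱼ)/(xᵢ - xⱼ)

L_0(4.6) = (4.6 - 4)/(2 - 4) × (4.6 - 6)/(2 - 6) × (4.6 - 8)/(2 - 8) = -0.059500
L_1(4.6) = (4.6 - 2)/(4 - 2) × (4.6 - 6)/(4 - 6) × (4.6 - 8)/(4 - 8) = 0.773500
L_2(4.6) = (4.6 - 2)/(6 - 2) × (4.6 - 4)/(6 - 4) × (4.6 - 8)/(6 - 8) = 0.331500
L_3(4.6) = (4.6 - 2)/(8 - 2) × (4.6 - 4)/(8 - 4) × (4.6 - 6)/(8 - 6) = -0.045500

P(4.6) = 13×L_0(4.6) + (-9)×L_1(4.6) + 11×L_2(4.6) + 10×L_3(4.6)
P(4.6) = -4.543500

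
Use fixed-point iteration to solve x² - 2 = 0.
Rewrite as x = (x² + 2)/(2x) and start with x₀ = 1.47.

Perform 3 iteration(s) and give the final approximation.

Equation: x² - 2 = 0
Fixed-point form: x = (x² + 2)/(2x)
x₀ = 1.47

x_1 = g(1.470000) = 1.415272
x_2 = g(1.415272) = 1.414214
x_3 = g(1.414214) = 1.414214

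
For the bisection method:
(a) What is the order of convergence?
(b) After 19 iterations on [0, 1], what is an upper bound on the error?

(a) Bisection has linear (order 1) convergence; the error is halved each step.

(b) Error bound = (b-a)/2^n = (1 - 0)/2^{19}
    = 1/2^{19}

(a) 1 (linear); (b) error ≤ 1.91e-06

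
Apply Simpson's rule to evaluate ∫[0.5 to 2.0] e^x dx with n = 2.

f(x) = e^x
a = 0.5, b = 2.0, n = 2
h = (b - a)/n = 0.750000

Simpson's rule: (h/3)[f(x₀) + 4f(x₁) + 2f(x₂) + ... + f(xₙ)]

x_0 = 0.5000, f(x_0) = 1.648721, coefficient = 1
x_1 = 1.2500, f(x_1) = 3.490343, coefficient = 4
x_2 = 2.0000, f(x_2) = 7.389056, coefficient = 1

I ≈ (0.750000/3) × 22.999149 = 5.749787
Exact value: 5.740335
Error: 0.009452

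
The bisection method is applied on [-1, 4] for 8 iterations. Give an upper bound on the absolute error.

Bisection error bound: |error| ≤ (b-a)/2^n
|error| ≤ (4 - (-1))/2^8 = 5/2^8
|error| ≤ 0.0195312500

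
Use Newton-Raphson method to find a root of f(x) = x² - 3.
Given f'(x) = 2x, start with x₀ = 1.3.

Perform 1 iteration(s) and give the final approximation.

f(x) = x² - 3
f'(x) = 2x
x₀ = 1.3

Newton-Raphson formula: x_{n+1} = x_n - f(x_n)/f'(x_n)

Iteration 1:
  f(1.300000) = -1.310000
  f'(1.300000) = 2.600000
  x_1 = 1.300000 - (-1.310000)/2.600000 = 1.803846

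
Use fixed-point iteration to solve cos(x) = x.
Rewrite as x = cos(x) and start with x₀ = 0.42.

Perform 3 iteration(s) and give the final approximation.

Equation: cos(x) = x
Fixed-point form: x = cos(x)
x₀ = 0.42

x_1 = g(0.420000) = 0.913089
x_2 = g(0.913089) = 0.611304
x_3 = g(0.611304) = 0.818900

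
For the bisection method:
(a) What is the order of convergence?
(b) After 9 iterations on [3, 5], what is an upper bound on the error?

(a) Bisection has linear (order 1) convergence; the error is halved each step.

(b) Error bound = (b-a)/2^n = (5 - 3)/2^{9}
    = 2/2^{9}

(a) 1 (linear); (b) error ≤ 3.91e-03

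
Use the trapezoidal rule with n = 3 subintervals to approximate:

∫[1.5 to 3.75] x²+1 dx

f(x) = x²+1
a = 1.5, b = 3.75, n = 3
h = (b - a)/n = 0.750000

Trapezoidal rule: (h/2)[f(x₀) + 2f(x₁) + 2f(x₂) + ... + f(xₙ)]

x_0 = 1.5000, f(x_0) = 3.250000, coefficient = 1
x_1 = 2.2500, f(x_1) = 6.062500, coefficient = 2
x_2 = 3.0000, f(x_2) = 10.000000, coefficient = 2
x_3 = 3.7500, f(x_3) = 15.062500, coefficient = 1

I ≈ (0.750000/2) × 50.437500 = 18.914062
Exact value: 18.703125
Error: 0.210938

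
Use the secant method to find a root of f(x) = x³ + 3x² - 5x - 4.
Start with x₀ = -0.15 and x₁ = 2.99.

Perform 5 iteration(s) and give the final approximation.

f(x) = x³ + 3x² - 5x - 4
x₀ = -0.15, x₁ = 2.99

Secant formula: x_{n+1} = x_n - f(x_n)(x_n - x_{n-1})/(f(x_n) - f(x_{n-1}))

Iteration 1:
  f(-0.150000) = -3.185875
  f(2.990000) = 34.601199
  x_2 = 2.990000 - 34.601199×(2.990000 - (-0.150000))/(34.601199 - (-3.185875))
       = 0.114737
Iteration 2:
  f(2.990000) = 34.601199
  f(0.114737) = -4.532682
  x_3 = 0.114737 - (-4.532682)×(0.114737 - 2.990000)/(-4.532682 - 34.601199)
       = 0.447765
Iteration 3:
  f(0.114737) = -4.532682
  f(0.447765) = -5.547570
  x_4 = 0.447765 - (-5.547570)×(0.447765 - 0.114737)/(-5.547570 - (-4.532682))
       = -1.372626
Iteration 4:
  f(0.447765) = -5.547570
  f(-1.372626) = 5.929269
  x_5 = -1.372626 - 5.929269×(-1.372626 - 0.447765)/(5.929269 - (-5.547570))
       = -0.432159
Iteration 5:
  f(-1.372626) = 5.929269
  f(-0.432159) = -1.359630
  x_6 = -0.432159 - (-1.359630)×(-0.432159 - (-1.372626))/(-1.359630 - 5.929269)
       = -0.607589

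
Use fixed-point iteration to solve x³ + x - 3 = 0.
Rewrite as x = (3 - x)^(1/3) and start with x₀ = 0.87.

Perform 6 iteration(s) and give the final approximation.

Equation: x³ + x - 3 = 0
Fixed-point form: x = (3 - x)^(1/3)
x₀ = 0.87

x_1 = g(0.870000) = 1.286648
x_2 = g(1.286648) = 1.196600
x_3 = g(1.196600) = 1.217206
x_4 = g(1.217206) = 1.212552
x_5 = g(1.212552) = 1.213606
x_6 = g(1.213606) = 1.213368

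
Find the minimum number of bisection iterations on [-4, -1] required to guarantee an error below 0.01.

We need (b-a)/2^n ≤ 0.01
(-1 - (-4))/2^n ≤ 0.01
3/2^n ≤ 0.01
2^n ≥ 300
n ≥ log₂(300) = 8.23
n ≥ 9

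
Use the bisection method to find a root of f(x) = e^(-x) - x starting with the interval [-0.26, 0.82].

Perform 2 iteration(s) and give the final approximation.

f(x) = e^(-x) - x
Initial interval: [-0.26, 0.82]

Iteration 1:
  c_1 = (-0.260000 + 0.820000)/2 = 0.280000
  f(c_1) = f(0.280000) = 0.475784
  f(a) × f(c) ≥ 0, new interval: [0.280000, 0.820000]
Iteration 2:
  c_2 = (0.280000 + 0.820000)/2 = 0.550000
  f(c_2) = f(0.550000) = 0.026950
  f(a) × f(c) ≥ 0, new interval: [0.550000, 0.820000]

After 2 iteration(s), the approximation is c_2 = 0.550000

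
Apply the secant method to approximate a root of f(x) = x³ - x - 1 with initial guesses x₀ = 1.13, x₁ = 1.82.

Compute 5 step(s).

f(x) = x³ - x - 1
x₀ = 1.13, x₁ = 1.82

Secant formula: x_{n+1} = x_n - f(x_n)(x_n - x_{n-1})/(f(x_n) - f(x_{n-1}))

Iteration 1:
  f(1.130000) = -0.687103
  f(1.820000) = 3.208568
  x_2 = 1.820000 - 3.208568×(1.820000 - 1.130000)/(3.208568 - (-0.687103))
       = 1.251699
Iteration 2:
  f(1.820000) = 3.208568
  f(1.251699) = -0.290597
  x_3 = 1.251699 - (-0.290597)×(1.251699 - 1.820000)/(-0.290597 - 3.208568)
       = 1.298895
Iteration 3:
  f(1.251699) = -0.290597
  f(1.298895) = -0.107491
  x_4 = 1.298895 - (-0.107491)×(1.298895 - 1.251699)/(-0.107491 - (-0.290597))
       = 1.326601
Iteration 4:
  f(1.298895) = -0.107491
  f(1.326601) = 0.008046
  x_5 = 1.326601 - 0.008046×(1.326601 - 1.298895)/(0.008046 - (-0.107491))
       = 1.324672
Iteration 5:
  f(1.326601) = 0.008046
  f(1.324672) = -0.000196
  x_6 = 1.324672 - (-0.000196)×(1.324672 - 1.326601)/(-0.000196 - 0.008046)
       = 1.324718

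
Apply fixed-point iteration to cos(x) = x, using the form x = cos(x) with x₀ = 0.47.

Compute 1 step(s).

Equation: cos(x) = x
Fixed-point form: x = cos(x)
x₀ = 0.47

x_1 = g(0.470000) = 0.891568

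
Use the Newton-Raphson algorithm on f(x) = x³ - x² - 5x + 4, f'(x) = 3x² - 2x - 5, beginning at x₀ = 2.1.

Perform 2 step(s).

f(x) = x³ - x² - 5x + 4
f'(x) = 3x² - 2x - 5
x₀ = 2.1

Newton-Raphson formula: x_{n+1} = x_n - f(x_n)/f'(x_n)

Iteration 1:
  f(2.100000) = -1.649000
  f'(2.100000) = 4.030000
  x_1 = 2.100000 - (-1.649000)/4.030000 = 2.509181
Iteration 2:
  f(2.509181) = 0.955884
  f'(2.509181) = 8.869608
  x_2 = 2.509181 - 0.955884/8.869608 = 2.401410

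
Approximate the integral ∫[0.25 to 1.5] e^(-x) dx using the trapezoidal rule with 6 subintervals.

f(x) = e^(-x)
a = 0.25, b = 1.5, n = 6
h = (b - a)/n = 0.208333

Trapezoidal rule: (h/2)[f(x₀) + 2f(x₁) + 2f(x₂) + ... + f(xₙ)]

x_0 = 0.2500, f(x_0) = 0.778801, coefficient = 1
x_1 = 0.4583, f(x_1) = 0.632337, coefficient = 2
x_2 = 0.6667, f(x_2) = 0.513417, coefficient = 2
x_3 = 0.8750, f(x_3) = 0.416862, coefficient = 2
x_4 = 1.0833, f(x_4) = 0.338465, coefficient = 2
x_5 = 1.2917, f(x_5) = 0.274812, coefficient = 2
x_6 = 1.5000, f(x_6) = 0.223130, coefficient = 1

I ≈ (0.208333/2) × 5.353718 = 0.557679
Exact value: 0.555671
Error: 0.002008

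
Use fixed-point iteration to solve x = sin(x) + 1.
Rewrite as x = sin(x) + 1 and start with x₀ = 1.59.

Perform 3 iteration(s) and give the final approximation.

Equation: x = sin(x) + 1
Fixed-point form: x = sin(x) + 1
x₀ = 1.59

x_1 = g(1.590000) = 1.999816
x_2 = g(1.999816) = 1.909374
x_3 = g(1.909374) = 1.943228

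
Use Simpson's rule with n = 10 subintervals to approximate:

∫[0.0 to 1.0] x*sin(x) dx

f(x) = x*sin(x)
a = 0.0, b = 1.0, n = 10
h = (b - a)/n = 0.100000

Simpson's rule: (h/3)[f(x₀) + 4f(x₁) + 2f(x₂) + ... + f(xₙ)]

x_0 = 0.0000, f(x_0) = 0.000000, coefficient = 1
x_1 = 0.1000, f(x_1) = 0.009983, coefficient = 4
x_2 = 0.2000, f(x_2) = 0.039734, coefficient = 2
x_3 = 0.3000, f(x_3) = 0.088656, coefficient = 4
x_4 = 0.4000, f(x_4) = 0.155767, coefficient = 2
x_5 = 0.5000, f(x_5) = 0.239713, coefficient = 4
x_6 = 0.6000, f(x_6) = 0.338785, coefficient = 2
x_7 = 0.7000, f(x_7) = 0.450952, coefficient = 4
x_8 = 0.8000, f(x_8) = 0.573885, coefficient = 2
x_9 = 0.9000, f(x_9) = 0.704994, coefficient = 4
x_10 = 1.0000, f(x_10) = 0.841471, coefficient = 1

I ≈ (0.100000/3) × 9.035009 = 0.301167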